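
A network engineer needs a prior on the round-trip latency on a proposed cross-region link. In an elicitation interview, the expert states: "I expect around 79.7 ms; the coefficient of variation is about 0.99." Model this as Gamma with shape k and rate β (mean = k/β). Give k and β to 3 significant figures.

k ≈ 1.02, β ≈ 0.0128

For Gamma(k, rate β): mean = k/β, variance = k/β², so CV = 1/√k.
CV = 0.99, hence k = 1/CV² = 1.02.
Then β = k/mean = 1.02/79.7 = 0.0128.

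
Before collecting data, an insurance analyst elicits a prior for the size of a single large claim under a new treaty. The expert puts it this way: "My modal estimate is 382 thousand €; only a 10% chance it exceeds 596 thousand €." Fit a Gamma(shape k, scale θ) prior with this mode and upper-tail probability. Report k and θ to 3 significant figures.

Gamma(k,θ) with k>1 has mode (k−1)θ, so θ = 382/(k−1).
Need P(X < 596) = 0.9 with θ tied to k this way. Start at k = 2, θ = 382: P(X<596) ≈ 0.462.
Too low — raise k to concentrate. Iterating converges to k ≈ 10.5.
Then θ = 382/(10.5−1) ≈ 40.4.

k ≈ 10.5, θ ≈ 40.4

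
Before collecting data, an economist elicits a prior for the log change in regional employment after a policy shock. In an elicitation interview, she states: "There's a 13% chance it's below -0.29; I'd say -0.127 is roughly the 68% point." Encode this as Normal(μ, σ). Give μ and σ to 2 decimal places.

μ = -0.17, σ = 0.10

The p-quantile of Normal(μ,σ) is μ + z_p·σ, with z_{0.13} = -1.126 and z_{0.68} = 0.4677.
Eliminate σ: μ = (z₂·x₁ − z₁·x₂)/(z₂ − z₁) = (0.4677·-0.29 − (-1.126)·-0.127)/1.594 = -0.17.
Then σ = (x₂ − x₁)/(z₂ − z₁) = (-0.127 − -0.29)/1.594 = 0.10.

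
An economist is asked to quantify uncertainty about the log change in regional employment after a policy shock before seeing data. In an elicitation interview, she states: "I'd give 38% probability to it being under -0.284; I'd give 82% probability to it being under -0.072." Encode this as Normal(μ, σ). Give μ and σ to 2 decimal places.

For Normal(μ,σ), the p-quantile is μ + z_p·σ. Here z_{0.38} = -0.3055, z_{0.82} = 0.9154.
So -0.284 = μ − 0.3055σ and -0.072 = μ + 0.9154σ.
Subtracting: σ = (-0.072 − -0.284)/(0.9154 − (-0.3055)) = 0.17.
Then μ = -0.284 − (-0.3055)·0.17 = -0.23.

μ = -0.23, σ = 0.17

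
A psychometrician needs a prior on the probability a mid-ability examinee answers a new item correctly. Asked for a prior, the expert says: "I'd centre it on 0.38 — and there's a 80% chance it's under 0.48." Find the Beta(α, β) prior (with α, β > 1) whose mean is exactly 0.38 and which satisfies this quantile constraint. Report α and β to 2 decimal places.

α ≈ 6.20, β ≈ 10.11

With mean 0.38 fixed, write α = 0.38s, β = 0.62s where s = α+β.
Need P(θ < 0.48) = 0.8 under Beta(0.38s, 0.62s). Normal approximation: (q−m)/√(m(1−m)/s) ≈ z_{0.8} = 0.842, so s ≈ 0.38·0.62·(0.842)²/(0.48−0.38)² = 16.7.
At s = 16.7: P(θ<0.48) ≈ 0.803. Adjusting to match 0.8 gives s ≈ 16.30.
So α = 0.38·16.30 ≈ 6.20, β = 0.62·16.30 ≈ 10.11.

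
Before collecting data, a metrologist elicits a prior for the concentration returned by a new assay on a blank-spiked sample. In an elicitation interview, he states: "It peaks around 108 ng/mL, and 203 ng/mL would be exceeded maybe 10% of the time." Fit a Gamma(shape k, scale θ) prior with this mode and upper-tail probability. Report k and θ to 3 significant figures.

Gamma(k,θ) with k>1 has mode (k−1)θ, so θ = 108/(k−1).
Need P(X < 203) = 0.9 with θ tied to k this way. Start at k = 2, θ = 108: P(X<203) ≈ 0.560.
Too low — raise k to concentrate. Iterating converges to k ≈ 5.8.
Then θ = 108/(5.8−1) ≈ 22.5.

k ≈ 5.8, θ ≈ 22.5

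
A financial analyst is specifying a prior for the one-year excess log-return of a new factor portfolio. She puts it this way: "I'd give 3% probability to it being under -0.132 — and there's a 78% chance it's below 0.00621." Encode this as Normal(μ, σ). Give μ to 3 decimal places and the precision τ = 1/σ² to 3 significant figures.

The p-quantile of Normal(μ,σ) is μ + z_p·σ, with z_{0.03} = -1.881 and z_{0.78} = 0.7722.
Eliminate σ: μ = (z₂·x₁ − z₁·x₂)/(z₂ − z₁) = (0.7722·-0.132 − (-1.881)·0.00621)/2.653 = -0.034.
Then σ = (x₂ − x₁)/(z₂ − z₁) = (0.00621 − -0.132)/2.653 = 0.052.
Precision τ = 1/σ² = 1/0.0521² = 368.

μ = -0.034, τ = 368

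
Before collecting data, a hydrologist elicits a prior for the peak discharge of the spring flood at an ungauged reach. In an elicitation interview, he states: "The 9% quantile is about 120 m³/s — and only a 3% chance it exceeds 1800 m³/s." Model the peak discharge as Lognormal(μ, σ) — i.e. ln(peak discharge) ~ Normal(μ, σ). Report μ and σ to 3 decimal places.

μ ≈ 5.915, σ ≈ 0.841

If T ~ Lognormal(μ,σ) then ln T ~ Normal(μ,σ), so the p-quantile of ln T is μ + z_p·σ.
ln(120) = 4.787 and ln(1800) = 7.496; z_{0.09} = -1.341, z_{0.97} = 1.881.
σ = (7.496 − 4.787)/(1.881 − (-1.341)) = 0.841.
μ = 4.787 − (-1.341)·0.841 = 5.915.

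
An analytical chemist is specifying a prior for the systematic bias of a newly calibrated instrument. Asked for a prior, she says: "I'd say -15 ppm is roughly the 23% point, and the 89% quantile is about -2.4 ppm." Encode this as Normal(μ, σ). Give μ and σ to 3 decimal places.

For Normal(μ,σ), the p-quantile is μ + z_p·σ. Here z_{0.23} = -0.7388, z_{0.89} = 1.227.
So -15 = μ − 0.7388σ and -2.4 = μ + 1.227σ.
Subtracting: σ = (-2.4 − -15)/(1.227 − (-0.7388)) = 6.411.
Then μ = -15 − (-0.7388)·6.411 = -10.263.

μ = -10.263, σ = 6.411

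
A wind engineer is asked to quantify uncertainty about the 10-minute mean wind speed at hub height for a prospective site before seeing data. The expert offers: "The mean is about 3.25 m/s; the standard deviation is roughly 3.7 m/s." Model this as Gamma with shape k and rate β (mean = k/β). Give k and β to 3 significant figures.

k ≈ 0.772, β ≈ 0.237

For Gamma(k, rate β): mean = k/β, variance = k/β², so CV = 1/√k.
CV = SD/mean = 3.7/3.25 = 1.138, hence k = 1/CV² = 0.772.
Then β = k/mean = 0.772/3.25 = 0.237.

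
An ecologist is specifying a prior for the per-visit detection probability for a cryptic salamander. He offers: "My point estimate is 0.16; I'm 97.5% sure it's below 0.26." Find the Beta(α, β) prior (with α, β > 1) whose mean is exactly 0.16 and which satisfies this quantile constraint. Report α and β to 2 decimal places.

With mean 0.16 fixed, write α = 0.16s, β = 0.84s where s = α+β.
Need P(θ < 0.26) = 0.975 under Beta(0.16s, 0.84s). Normal approximation: (q−m)/√(m(1−m)/s) ≈ z_{0.975} = 1.96, so s ≈ 0.16·0.84·(1.96)²/(0.26−0.16)² = 51.6.
At s = 51.6: P(θ<0.26) ≈ 0.964. Adjusting to match 0.975 gives s ≈ 62.16.
So α = 0.16·62.16 ≈ 9.95, β = 0.84·62.16 ≈ 52.21.

α ≈ 9.95, β ≈ 52.21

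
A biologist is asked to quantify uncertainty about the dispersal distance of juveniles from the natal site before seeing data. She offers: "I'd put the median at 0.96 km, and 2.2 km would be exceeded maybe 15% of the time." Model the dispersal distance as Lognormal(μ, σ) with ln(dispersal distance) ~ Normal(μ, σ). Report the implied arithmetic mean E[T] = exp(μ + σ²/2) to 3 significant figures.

If T ~ Lognormal(μ,σ) then ln T ~ Normal(μ,σ), so the p-quantile of ln T is μ + z_p·σ.
ln(0.96) = -0.04082 and ln(2.2) = 0.7885; z_{0.5} = 0, z_{0.85} = 1.036.
σ = (0.7885 − -0.04082)/(1.036 − (0)) = 0.800.
μ = -0.04082 − (0)·0.800 = -0.041.
E[T] = exp(μ + σ²/2) = exp(-0.041 + 0.3201) = 1.32 km.

E[T] ≈ 1.32 km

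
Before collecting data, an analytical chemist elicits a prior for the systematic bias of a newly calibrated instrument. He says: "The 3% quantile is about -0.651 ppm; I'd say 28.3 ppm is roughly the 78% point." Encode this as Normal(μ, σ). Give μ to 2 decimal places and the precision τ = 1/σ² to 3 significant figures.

μ = 19.87, τ = 0.0084

For Normal(μ,σ), the p-quantile is μ + z_p·σ. Here z_{0.03} = -1.881, z_{0.78} = 0.7722.
So -0.651 = μ − 1.881σ and 28.3 = μ + 0.7722σ.
Subtracting: σ = (28.3 − -0.651)/(0.7722 − (-1.881)) = 10.91.
Then μ = -0.651 − (-1.881)·10.91 = 19.87.
Precision τ = 1/σ² = 1/10.91² = 0.0084.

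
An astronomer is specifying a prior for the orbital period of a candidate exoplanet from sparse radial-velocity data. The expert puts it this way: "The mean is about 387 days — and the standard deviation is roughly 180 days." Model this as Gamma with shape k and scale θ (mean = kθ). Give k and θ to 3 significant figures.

k ≈ 4.62, θ ≈ 83.7

For Gamma(k, scale θ): mean = kθ, variance = kθ², so CV = 1/√k.
CV = SD/mean = 180/387 = 0.4651, hence k = 1/CV² = 4.62.
Then θ = mean/k = 387/4.62 = 83.7.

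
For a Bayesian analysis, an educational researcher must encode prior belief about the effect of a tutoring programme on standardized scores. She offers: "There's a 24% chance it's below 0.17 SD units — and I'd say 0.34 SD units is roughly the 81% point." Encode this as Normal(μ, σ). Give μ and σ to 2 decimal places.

The p-quantile of Normal(μ,σ) is μ + z_p·σ, with z_{0.24} = -0.7063 and z_{0.81} = 0.8779.
Eliminate σ: μ = (z₂·x₁ − z₁·x₂)/(z₂ − z₁) = (0.8779·0.17 − (-0.7063)·0.34)/1.584 = 0.25.
Then σ = (x₂ − x₁)/(z₂ − z₁) = (0.34 − 0.17)/1.584 = 0.11.

μ = 0.25, σ = 0.11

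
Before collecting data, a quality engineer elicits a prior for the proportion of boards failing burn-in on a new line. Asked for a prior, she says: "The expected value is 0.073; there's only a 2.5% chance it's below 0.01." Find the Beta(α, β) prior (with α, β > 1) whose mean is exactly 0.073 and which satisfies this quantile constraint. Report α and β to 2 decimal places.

α ≈ 2.10, β ≈ 26.63

With mean 0.073 fixed, write α = 0.073s, β = 0.927s where s = α+β.
Need P(θ < 0.01) = 0.025 under Beta(0.073s, 0.927s). Normal approximation: (q−m)/√(m(1−m)/s) ≈ z_{0.025} = -1.96, so s ≈ 0.073·0.927·(-1.96)²/(0.01−0.073)² = 65.5.
At s = 65.5: P(θ<0.01) ≈ 0.001. Adjusting to match 0.025 gives s ≈ 28.72.
So α = 0.073·28.72 ≈ 2.10, β = 0.927·28.72 ≈ 26.63.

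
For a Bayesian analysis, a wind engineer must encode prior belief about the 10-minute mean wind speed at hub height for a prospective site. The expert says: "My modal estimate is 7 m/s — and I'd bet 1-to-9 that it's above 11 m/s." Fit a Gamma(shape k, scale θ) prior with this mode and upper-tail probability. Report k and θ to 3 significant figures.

Gamma(k,θ) with k>1 has mode (k−1)θ, so θ = 7/(k−1).
Need P(X < 11) = 0.9 with θ tied to k this way. Start at k = 2, θ = 7: P(X<11) ≈ 0.466.
Too low — raise k to concentrate. Iterating converges to k ≈ 10.2.
Then θ = 7/(10.2−1) ≈ 0.763.

k ≈ 10.2, θ ≈ 0.763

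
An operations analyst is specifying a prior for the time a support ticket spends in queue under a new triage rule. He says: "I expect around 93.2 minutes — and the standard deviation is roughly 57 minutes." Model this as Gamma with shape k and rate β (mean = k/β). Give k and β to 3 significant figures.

k ≈ 2.67, β ≈ 0.0287

For Gamma(k, rate β): mean = k/β, variance = k/β², so CV = 1/√k.
CV = SD/mean = 57/93.2 = 0.6116, hence k = 1/CV² = 2.67.
Then β = k/mean = 2.67/93.2 = 0.0287.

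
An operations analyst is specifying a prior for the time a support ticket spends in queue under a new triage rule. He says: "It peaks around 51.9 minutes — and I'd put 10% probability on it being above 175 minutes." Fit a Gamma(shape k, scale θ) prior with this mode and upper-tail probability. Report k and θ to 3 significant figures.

k ≈ 2.27, θ ≈ 40.8

Gamma(k,θ) with k>1 has mode (k−1)θ, so θ = 51.9/(k−1).
Need P(X < 175) = 0.9 with θ tied to k this way. Start at k = 2, θ = 51.9: P(X<175) ≈ 0.850.
Too low — raise k to concentrate. Iterating converges to k ≈ 2.27.
Then θ = 51.9/(2.27−1) ≈ 40.8.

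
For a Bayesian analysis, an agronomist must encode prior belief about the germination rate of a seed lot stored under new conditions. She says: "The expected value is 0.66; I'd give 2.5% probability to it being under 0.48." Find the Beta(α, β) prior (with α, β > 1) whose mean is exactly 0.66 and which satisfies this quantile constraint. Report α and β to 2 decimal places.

With mean 0.66 fixed, write α = 0.66s, β = 0.34s where s = α+β.
Need P(θ < 0.48) = 0.025 under Beta(0.66s, 0.34s). Normal approximation: (q−m)/√(m(1−m)/s) ≈ z_{0.025} = -1.96, so s ≈ 0.66·0.34·(-1.96)²/(0.48−0.66)² = 26.6.
At s = 26.6: P(θ<0.48) ≈ 0.029. Adjusting to match 0.025 gives s ≈ 28.50.
So α = 0.66·28.50 ≈ 18.81, β = 0.34·28.50 ≈ 9.69.

α ≈ 18.81, β ≈ 9.69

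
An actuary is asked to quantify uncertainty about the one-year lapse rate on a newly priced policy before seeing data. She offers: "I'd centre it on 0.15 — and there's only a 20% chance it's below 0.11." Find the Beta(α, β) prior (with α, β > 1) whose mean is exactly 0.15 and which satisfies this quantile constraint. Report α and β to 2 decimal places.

α ≈ 8.78, β ≈ 49.74

With mean 0.15 fixed, write α = 0.15s, β = 0.85s where s = α+β.
Need P(θ < 0.11) = 0.2 under Beta(0.15s, 0.85s). Normal approximation: (q−m)/√(m(1−m)/s) ≈ z_{0.2} = -0.842, so s ≈ 0.15·0.85·(-0.842)²/(0.11−0.15)² = 56.4.
At s = 56.4: P(θ<0.11) ≈ 0.205. Adjusting to match 0.2 gives s ≈ 58.52.
So α = 0.15·58.52 ≈ 8.78, β = 0.85·58.52 ≈ 49.74.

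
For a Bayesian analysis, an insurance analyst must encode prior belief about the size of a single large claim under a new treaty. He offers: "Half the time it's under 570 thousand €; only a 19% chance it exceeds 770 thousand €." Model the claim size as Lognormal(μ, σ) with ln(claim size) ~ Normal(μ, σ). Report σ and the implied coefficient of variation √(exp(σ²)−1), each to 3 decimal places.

σ ≈ 0.343, CV ≈ 0.353

If T ~ Lognormal(μ,σ) then ln T ~ Normal(μ,σ), so the p-quantile of ln T is μ + z_p·σ.
ln(570) = 6.346 and ln(770) = 6.646; z_{0.5} = 0, z_{0.81} = 0.8779.
σ = (6.646 − 6.346)/(0.8779 − (0)) = 0.343.
μ = 6.346 − (0)·0.343 = 6.346.
CV = √(exp(σ²)−1) = √(exp(0.1174)−1) = 0.353.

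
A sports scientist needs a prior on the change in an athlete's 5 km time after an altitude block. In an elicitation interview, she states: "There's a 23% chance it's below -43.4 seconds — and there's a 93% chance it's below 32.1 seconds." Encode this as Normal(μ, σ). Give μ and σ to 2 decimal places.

μ = -18.21, σ = 34.09

For Normal(μ,σ), the p-quantile is μ + z_p·σ. Here z_{0.23} = -0.7388, z_{0.93} = 1.476.
So -43.4 = μ − 0.7388σ and 32.1 = μ + 1.476σ.
Subtracting: σ = (32.1 − -43.4)/(1.476 − (-0.7388)) = 34.09.
Then μ = -43.4 − (-0.7388)·34.09 = -18.21.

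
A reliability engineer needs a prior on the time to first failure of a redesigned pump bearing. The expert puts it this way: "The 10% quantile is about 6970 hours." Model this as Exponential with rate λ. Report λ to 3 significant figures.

λ ≈ 1.51e-05

P(T < 6970.0) = 1 − e^(−λ·6970.0) = 0.1, so λ = −ln(1−0.1)/6970.0 = −ln(0.9)/6970.0 = 1.51e-05.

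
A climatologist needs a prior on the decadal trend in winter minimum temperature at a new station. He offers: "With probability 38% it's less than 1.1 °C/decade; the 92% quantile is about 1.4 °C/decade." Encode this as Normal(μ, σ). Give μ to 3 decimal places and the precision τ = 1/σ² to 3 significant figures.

The p-quantile of Normal(μ,σ) is μ + z_p·σ, with z_{0.38} = -0.3055 and z_{0.92} = 1.405.
Eliminate σ: μ = (z₂·x₁ − z₁·x₂)/(z₂ − z₁) = (1.405·1.1 − (-0.3055)·1.4)/1.711 = 1.154.
Then σ = (x₂ − x₁)/(z₂ − z₁) = (1.4 − 1.1)/1.711 = 0.175.
Precision τ = 1/σ² = 1/0.1754² = 32.5.

μ = 1.154, τ = 32.5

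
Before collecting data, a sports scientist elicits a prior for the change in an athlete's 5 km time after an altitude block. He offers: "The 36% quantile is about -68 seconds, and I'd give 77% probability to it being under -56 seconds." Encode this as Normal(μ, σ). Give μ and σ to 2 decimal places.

μ = -64.08, σ = 10.94

For Normal(μ,σ), the p-quantile is μ + z_p·σ. Here z_{0.36} = -0.3585, z_{0.77} = 0.7388.
So -68 = μ − 0.3585σ and -56 = μ + 0.7388σ.
Subtracting: σ = (-56 − -68)/(0.7388 − (-0.3585)) = 10.94.
Then μ = -68 − (-0.3585)·10.94 = -64.08.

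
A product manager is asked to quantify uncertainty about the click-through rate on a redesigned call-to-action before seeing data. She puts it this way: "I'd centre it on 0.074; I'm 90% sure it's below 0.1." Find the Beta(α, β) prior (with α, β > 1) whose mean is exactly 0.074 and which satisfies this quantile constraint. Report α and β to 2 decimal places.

With mean 0.074 fixed, write α = 0.074s, β = 0.926s where s = α+β.
Need P(θ < 0.1) = 0.9 under Beta(0.074s, 0.926s). Normal approximation: (q−m)/√(m(1−m)/s) ≈ z_{0.9} = 1.28, so s ≈ 0.074·0.926·(1.28)²/(0.1−0.074)² = 166.5.
At s = 166.5: P(θ<0.1) ≈ 0.894. Adjusting to match 0.9 gives s ≈ 177.07.
So α = 0.074·177.07 ≈ 13.10, β = 0.926·177.07 ≈ 163.97.

α ≈ 13.10, β ≈ 163.97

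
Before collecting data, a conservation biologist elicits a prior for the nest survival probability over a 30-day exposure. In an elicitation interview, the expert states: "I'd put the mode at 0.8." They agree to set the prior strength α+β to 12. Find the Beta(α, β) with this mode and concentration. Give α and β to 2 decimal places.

For α,β > 1 the Beta mode is (α−1)/(α+β−2). With α+β = 12, the mode is (α−1)/10.
Set (α−1)/10 = 0.8 → α = 1 + 0.8·10 = 9.00.
β = 12 − α = 3.00.

α = 9.00, β = 3.00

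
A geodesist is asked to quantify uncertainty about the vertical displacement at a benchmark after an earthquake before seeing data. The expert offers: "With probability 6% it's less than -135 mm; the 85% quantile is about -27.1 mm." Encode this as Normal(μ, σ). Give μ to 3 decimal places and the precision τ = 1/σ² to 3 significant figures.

The p-quantile of Normal(μ,σ) is μ + z_p·σ, with z_{0.06} = -1.555 and z_{0.85} = 1.036.
Eliminate σ: μ = (z₂·x₁ − z₁·x₂)/(z₂ − z₁) = (1.036·-135 − (-1.555)·-27.1)/2.591 = -70.258.
Then σ = (x₂ − x₁)/(z₂ − z₁) = (-27.1 − -135)/2.591 = 41.641.
Precision τ = 1/σ² = 1/41.64² = 0.000577.

μ = -70.258, τ = 0.000577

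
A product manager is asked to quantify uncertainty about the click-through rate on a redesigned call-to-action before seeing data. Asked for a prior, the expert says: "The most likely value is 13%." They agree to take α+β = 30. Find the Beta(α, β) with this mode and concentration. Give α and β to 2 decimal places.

For α,β > 1 the Beta mode is (α−1)/(α+β−2). With α+β = 30, the mode is (α−1)/28.
Set (α−1)/28 = 0.13 → α = 1 + 0.13·28 = 4.64.
β = 30 − α = 25.36.

α = 4.64, β = 25.36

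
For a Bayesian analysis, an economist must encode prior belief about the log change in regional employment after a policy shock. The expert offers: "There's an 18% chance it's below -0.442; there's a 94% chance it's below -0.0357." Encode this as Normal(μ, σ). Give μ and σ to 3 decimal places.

For Normal(μ,σ), the p-quantile is μ + z_p·σ. Here z_{0.18} = -0.9154, z_{0.94} = 1.555.
So -0.442 = μ − 0.9154σ and -0.0357 = μ + 1.555σ.
Subtracting: σ = (-0.0357 − -0.442)/(1.555 − (-0.9154)) = 0.164.
Then μ = -0.442 − (-0.9154)·0.164 = -0.291.

μ = -0.291, σ = 0.164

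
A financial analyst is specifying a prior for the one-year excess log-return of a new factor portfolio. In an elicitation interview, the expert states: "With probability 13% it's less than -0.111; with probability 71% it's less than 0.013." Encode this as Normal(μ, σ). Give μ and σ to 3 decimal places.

The p-quantile of Normal(μ,σ) is μ + z_p·σ, with z_{0.13} = -1.126 and z_{0.71} = 0.5534.
Eliminate σ: μ = (z₂·x₁ − z₁·x₂)/(z₂ − z₁) = (0.5534·-0.111 − (-1.126)·0.013)/1.68 = -0.028.
Then σ = (x₂ − x₁)/(z₂ − z₁) = (0.013 − -0.111)/1.68 = 0.074.

μ = -0.028, σ = 0.074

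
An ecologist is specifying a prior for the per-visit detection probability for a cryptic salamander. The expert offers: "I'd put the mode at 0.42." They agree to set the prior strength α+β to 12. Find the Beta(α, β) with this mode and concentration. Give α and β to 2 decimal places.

α = 5.20, β = 6.80

For α,β > 1 the Beta mode is (α−1)/(α+β−2). With α+β = 12, the mode is (α−1)/10.
Set (α−1)/10 = 0.42 → α = 1 + 0.42·10 = 5.20.
β = 12 − α = 6.80.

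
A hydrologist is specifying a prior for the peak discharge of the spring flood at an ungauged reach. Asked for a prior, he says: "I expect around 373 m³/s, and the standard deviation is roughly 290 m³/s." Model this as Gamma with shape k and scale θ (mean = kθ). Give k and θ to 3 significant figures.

k ≈ 1.65, θ ≈ 225

For Gamma(k, scale θ): mean = kθ, variance = kθ², so CV = 1/√k.
CV = SD/mean = 290/373 = 0.7775, hence k = 1/CV² = 1.65.
Then θ = mean/k = 373/1.65 = 225.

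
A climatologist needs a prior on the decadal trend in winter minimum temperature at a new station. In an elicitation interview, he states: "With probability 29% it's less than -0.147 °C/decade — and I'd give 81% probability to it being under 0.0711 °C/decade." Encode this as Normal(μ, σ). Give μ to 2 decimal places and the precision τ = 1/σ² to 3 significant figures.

μ = -0.06, τ = 43.1

The p-quantile of Normal(μ,σ) is μ + z_p·σ, with z_{0.29} = -0.5534 and z_{0.81} = 0.8779.
Eliminate σ: μ = (z₂·x₁ − z₁·x₂)/(z₂ − z₁) = (0.8779·-0.147 − (-0.5534)·0.0711)/1.431 = -0.06.
Then σ = (x₂ − x₁)/(z₂ − z₁) = (0.0711 − -0.147)/1.431 = 0.15.
Precision τ = 1/σ² = 1/0.1524² = 43.1.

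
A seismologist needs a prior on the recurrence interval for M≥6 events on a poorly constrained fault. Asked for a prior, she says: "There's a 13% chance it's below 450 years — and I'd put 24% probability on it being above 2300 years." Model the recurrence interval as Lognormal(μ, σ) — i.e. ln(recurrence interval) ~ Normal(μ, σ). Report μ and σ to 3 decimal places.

If T ~ Lognormal(μ,σ) then ln T ~ Normal(μ,σ), so the p-quantile of ln T is μ + z_p·σ.
ln(450) = 6.109 and ln(2300) = 7.741; z_{0.13} = -1.126, z_{0.76} = 0.7063.
σ = (7.741 − 6.109)/(0.7063 − (-1.126)) = 0.890.
μ = 6.109 − (-1.126)·0.890 = 7.112.

μ ≈ 7.112, σ ≈ 0.890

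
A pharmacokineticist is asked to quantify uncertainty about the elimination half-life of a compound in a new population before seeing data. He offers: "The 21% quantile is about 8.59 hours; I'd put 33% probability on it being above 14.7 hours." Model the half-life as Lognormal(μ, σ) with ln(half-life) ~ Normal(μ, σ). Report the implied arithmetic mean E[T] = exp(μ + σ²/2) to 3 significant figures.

E[T] ≈ 13.3 hours

If T ~ Lognormal(μ,σ) then ln T ~ Normal(μ,σ), so the p-quantile of ln T is μ + z_p·σ.
ln(8.59) = 2.151 and ln(14.7) = 2.688; z_{0.21} = -0.8064, z_{0.67} = 0.4399.
σ = (2.688 − 2.151)/(0.4399 − (-0.8064)) = 0.431.
μ = 2.151 − (-0.8064)·0.431 = 2.498.
E[T] = exp(μ + σ²/2) = exp(2.498 + 0.0929) = 13.3 hours.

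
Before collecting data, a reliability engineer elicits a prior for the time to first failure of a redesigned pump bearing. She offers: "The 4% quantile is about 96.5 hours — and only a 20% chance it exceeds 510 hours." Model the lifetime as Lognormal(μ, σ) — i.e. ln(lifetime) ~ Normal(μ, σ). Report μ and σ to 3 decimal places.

μ ≈ 5.694, σ ≈ 0.642

If T ~ Lognormal(μ,σ) then ln T ~ Normal(μ,σ), so the p-quantile of ln T is μ + z_p·σ.
ln(96.5) = 4.57 and ln(510) = 6.234; z_{0.04} = -1.751, z_{0.8} = 0.8416.
σ = (6.234 − 4.57)/(0.8416 − (-1.751)) = 0.642.
μ = 4.57 − (-1.751)·0.642 = 5.694.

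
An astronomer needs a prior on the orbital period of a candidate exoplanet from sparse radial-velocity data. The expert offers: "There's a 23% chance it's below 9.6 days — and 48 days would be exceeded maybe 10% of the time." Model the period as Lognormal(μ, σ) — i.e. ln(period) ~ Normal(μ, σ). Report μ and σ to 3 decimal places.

μ ≈ 2.850, σ ≈ 0.797

If T ~ Lognormal(μ,σ) then ln T ~ Normal(μ,σ), so the p-quantile of ln T is μ + z_p·σ.
ln(9.6) = 2.262 and ln(48) = 3.871; z_{0.23} = -0.7388, z_{0.9} = 1.282.
σ = (3.871 − 2.262)/(1.282 − (-0.7388)) = 0.797.
μ = 2.262 − (-0.7388)·0.797 = 2.850.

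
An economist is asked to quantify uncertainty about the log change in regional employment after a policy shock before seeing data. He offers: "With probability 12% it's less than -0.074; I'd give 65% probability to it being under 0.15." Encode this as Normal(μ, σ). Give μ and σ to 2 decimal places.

μ = 0.09, σ = 0.14

For Normal(μ,σ), the p-quantile is μ + z_p·σ. Here z_{0.12} = -1.175, z_{0.65} = 0.3853.
So -0.074 = μ − 1.175σ and 0.15 = μ + 0.3853σ.
Subtracting: σ = (0.15 − -0.074)/(0.3853 − (-1.175)) = 0.14.
Then μ = -0.074 − (-1.175)·0.14 = 0.09.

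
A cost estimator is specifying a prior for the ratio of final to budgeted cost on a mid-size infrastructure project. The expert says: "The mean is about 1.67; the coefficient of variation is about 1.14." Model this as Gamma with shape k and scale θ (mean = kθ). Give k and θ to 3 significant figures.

k ≈ 0.769, θ ≈ 2.17

For Gamma(k, scale θ): mean = kθ, variance = kθ², so CV = 1/√k.
CV = 1.14, hence k = 1/CV² = 0.769.
Then θ = mean/k = 1.67/0.769 = 2.17.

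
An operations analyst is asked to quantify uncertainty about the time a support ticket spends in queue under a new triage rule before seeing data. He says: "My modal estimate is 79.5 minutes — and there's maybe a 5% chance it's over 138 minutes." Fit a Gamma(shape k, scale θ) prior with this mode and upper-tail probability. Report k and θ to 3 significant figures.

k ≈ 10.2, θ ≈ 8.67

Gamma(k,θ) with k>1 has mode (k−1)θ, so θ = 79.5/(k−1).
Need P(X < 138) = 0.95 with θ tied to k this way. Start at k = 2, θ = 79.5: P(X<138) ≈ 0.518.
Too low — raise k to concentrate. Iterating converges to k ≈ 10.2.
Then θ = 79.5/(10.2−1) ≈ 8.67.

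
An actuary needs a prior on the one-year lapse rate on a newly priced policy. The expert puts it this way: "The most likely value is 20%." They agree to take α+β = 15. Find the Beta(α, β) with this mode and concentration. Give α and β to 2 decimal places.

For α,β > 1 the Beta mode is (α−1)/(α+β−2). With α+β = 15, the mode is (α−1)/13.
Set (α−1)/13 = 0.2 → α = 1 + 0.2·13 = 3.60.
β = 15 − α = 11.40.

α = 3.60, β = 11.40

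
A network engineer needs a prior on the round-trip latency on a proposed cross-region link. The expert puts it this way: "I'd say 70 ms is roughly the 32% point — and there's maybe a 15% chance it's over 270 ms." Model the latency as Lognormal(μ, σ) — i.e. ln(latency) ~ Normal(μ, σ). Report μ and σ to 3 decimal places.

μ ≈ 4.668, σ ≈ 0.897

If T ~ Lognormal(μ,σ) then ln T ~ Normal(μ,σ), so the p-quantile of ln T is μ + z_p·σ.
ln(70) = 4.248 and ln(270) = 5.598; z_{0.32} = -0.4677, z_{0.85} = 1.036.
σ = (5.598 − 4.248)/(1.036 − (-0.4677)) = 0.897.
μ = 4.248 − (-0.4677)·0.897 = 4.668.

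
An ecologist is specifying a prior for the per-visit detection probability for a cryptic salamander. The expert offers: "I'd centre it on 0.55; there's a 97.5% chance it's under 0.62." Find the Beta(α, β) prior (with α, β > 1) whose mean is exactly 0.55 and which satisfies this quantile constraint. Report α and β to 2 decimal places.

With mean 0.55 fixed, write α = 0.55s, β = 0.45s where s = α+β.
Need P(θ < 0.62) = 0.975 under Beta(0.55s, 0.45s). Normal approximation: (q−m)/√(m(1−m)/s) ≈ z_{0.975} = 1.96, so s ≈ 0.55·0.45·(1.96)²/(0.62−0.55)² = 194.0.
At s = 194.0: P(θ<0.62) ≈ 0.976. Adjusting to match 0.975 gives s ≈ 189.86.
So α = 0.55·189.86 ≈ 104.42, β = 0.45·189.86 ≈ 85.44.

α ≈ 104.42, β ≈ 85.44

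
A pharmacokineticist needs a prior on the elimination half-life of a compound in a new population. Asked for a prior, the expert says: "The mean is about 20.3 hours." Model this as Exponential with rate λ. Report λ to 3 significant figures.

Exponential mean = 1/λ, so λ = 1/20.3 = 0.0493.

λ ≈ 0.0493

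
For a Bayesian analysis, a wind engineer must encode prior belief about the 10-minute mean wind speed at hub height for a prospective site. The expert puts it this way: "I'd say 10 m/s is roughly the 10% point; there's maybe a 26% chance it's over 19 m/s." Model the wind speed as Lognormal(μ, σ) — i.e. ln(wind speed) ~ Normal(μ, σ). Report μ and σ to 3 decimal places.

If T ~ Lognormal(μ,σ) then ln T ~ Normal(μ,σ), so the p-quantile of ln T is μ + z_p·σ.
ln(10) = 2.303 and ln(19) = 2.944; z_{0.1} = -1.282, z_{0.74} = 0.6433.
σ = (2.944 − 2.303)/(0.6433 − (-1.282)) = 0.333.
μ = 2.303 − (-1.282)·0.333 = 2.730.

μ ≈ 2.730, σ ≈ 0.333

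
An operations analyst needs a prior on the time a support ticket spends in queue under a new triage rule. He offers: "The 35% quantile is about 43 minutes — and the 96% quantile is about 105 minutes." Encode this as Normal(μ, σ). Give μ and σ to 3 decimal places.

The p-quantile of Normal(μ,σ) is μ + z_p·σ, with z_{0.35} = -0.3853 and z_{0.96} = 1.751.
Eliminate σ: μ = (z₂·x₁ − z₁·x₂)/(z₂ − z₁) = (1.751·43 − (-0.3853)·105)/2.136 = 54.184.
Then σ = (x₂ − x₁)/(z₂ − z₁) = (105 − 43)/2.136 = 29.026.

μ = 54.184, σ = 29.026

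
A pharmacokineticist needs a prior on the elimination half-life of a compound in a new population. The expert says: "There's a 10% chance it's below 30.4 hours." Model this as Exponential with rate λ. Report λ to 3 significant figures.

λ ≈ 0.00347

P(T < 30.4) = 1 − e^(−λ·30.4) = 0.1, so λ = −ln(1−0.1)/30.4 = −ln(0.9)/30.4 = 0.00347.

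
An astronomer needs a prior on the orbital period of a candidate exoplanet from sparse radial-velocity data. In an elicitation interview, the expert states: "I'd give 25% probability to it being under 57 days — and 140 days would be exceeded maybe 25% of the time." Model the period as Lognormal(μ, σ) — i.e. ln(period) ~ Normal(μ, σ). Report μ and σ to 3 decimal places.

μ ≈ 4.492, σ ≈ 0.666

If T ~ Lognormal(μ,σ) then ln T ~ Normal(μ,σ), so the p-quantile of ln T is μ + z_p·σ.
ln(57) = 4.043 and ln(140) = 4.942; z_{0.25} = -0.6745, z_{0.75} = 0.6745.
σ = (4.942 − 4.043)/(0.6745 − (-0.6745)) = 0.666.
μ = 4.043 − (-0.6745)·0.666 = 4.492.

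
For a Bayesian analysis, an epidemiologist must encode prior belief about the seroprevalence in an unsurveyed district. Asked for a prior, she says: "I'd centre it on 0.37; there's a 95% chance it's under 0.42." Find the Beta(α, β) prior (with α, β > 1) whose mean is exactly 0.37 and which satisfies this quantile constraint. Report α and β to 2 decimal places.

α ≈ 95.18, β ≈ 162.07

With mean 0.37 fixed, write α = 0.37s, β = 0.63s where s = α+β.
Need P(θ < 0.42) = 0.95 under Beta(0.37s, 0.63s). Normal approximation: (q−m)/√(m(1−m)/s) ≈ z_{0.95} = 1.64, so s ≈ 0.37·0.63·(1.64)²/(0.42−0.37)² = 252.3.
At s = 252.3: P(θ<0.42) ≈ 0.948. Adjusting to match 0.95 gives s ≈ 257.25.
So α = 0.37·257.25 ≈ 95.18, β = 0.63·257.25 ≈ 162.07.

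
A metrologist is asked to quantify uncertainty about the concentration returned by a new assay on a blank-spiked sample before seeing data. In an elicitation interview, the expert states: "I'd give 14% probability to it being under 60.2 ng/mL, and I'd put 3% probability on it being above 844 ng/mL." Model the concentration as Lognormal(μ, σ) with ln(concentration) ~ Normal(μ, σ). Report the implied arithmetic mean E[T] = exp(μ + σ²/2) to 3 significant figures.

If T ~ Lognormal(μ,σ) then ln T ~ Normal(μ,σ), so the p-quantile of ln T is μ + z_p·σ.
ln(60.2) = 4.098 and ln(844) = 6.738; z_{0.14} = -1.08, z_{0.97} = 1.881.
σ = (6.738 − 4.098)/(1.881 − (-1.08)) = 0.892.
μ = 4.098 − (-1.08)·0.892 = 5.061.
E[T] = exp(μ + σ²/2) = exp(5.061 + 0.3976) = 235 ng/mL.

E[T] ≈ 235 ng/mL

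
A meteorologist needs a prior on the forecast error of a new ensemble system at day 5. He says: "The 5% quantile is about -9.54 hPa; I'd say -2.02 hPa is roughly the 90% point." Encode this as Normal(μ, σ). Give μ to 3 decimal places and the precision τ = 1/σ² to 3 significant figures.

The p-quantile of Normal(μ,σ) is μ + z_p·σ, with z_{0.05} = -1.645 and z_{0.9} = 1.282.
Eliminate σ: μ = (z₂·x₁ − z₁·x₂)/(z₂ − z₁) = (1.282·-9.54 − (-1.645)·-2.02)/2.926 = -5.313.
Then σ = (x₂ − x₁)/(z₂ − z₁) = (-2.02 − -9.54)/2.926 = 2.570.
Precision τ = 1/σ² = 1/2.57² = 0.151.

μ = -5.313, τ = 0.151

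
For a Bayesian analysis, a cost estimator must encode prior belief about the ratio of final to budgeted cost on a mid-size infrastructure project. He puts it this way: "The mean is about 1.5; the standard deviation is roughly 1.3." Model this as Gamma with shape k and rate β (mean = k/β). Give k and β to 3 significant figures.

k ≈ 1.33, β ≈ 0.888

For Gamma(k, rate β): mean = k/β, variance = k/β², so CV = 1/√k.
CV = SD/mean = 1.3/1.5 = 0.8667, hence k = 1/CV² = 1.33.
Then β = k/mean = 1.33/1.5 = 0.888.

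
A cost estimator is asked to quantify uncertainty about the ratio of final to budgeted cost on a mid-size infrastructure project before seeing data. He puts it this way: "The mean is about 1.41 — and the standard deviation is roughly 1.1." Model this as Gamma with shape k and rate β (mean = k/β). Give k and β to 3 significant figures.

k ≈ 1.64, β ≈ 1.17

For Gamma(k, rate β): mean = k/β, variance = k/β², so CV = 1/√k.
CV = SD/mean = 1.1/1.41 = 0.7801, hence k = 1/CV² = 1.64.
Then β = k/mean = 1.64/1.41 = 1.17.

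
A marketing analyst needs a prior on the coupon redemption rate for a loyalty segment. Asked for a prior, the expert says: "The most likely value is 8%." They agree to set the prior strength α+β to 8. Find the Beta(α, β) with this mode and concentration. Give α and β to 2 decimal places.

α = 1.48, β = 6.52

For α,β > 1 the Beta mode is (α−1)/(α+β−2). With α+β = 8, the mode is (α−1)/6.
Set (α−1)/6 = 0.08 → α = 1 + 0.08·6 = 1.48.
β = 8 − α = 6.52.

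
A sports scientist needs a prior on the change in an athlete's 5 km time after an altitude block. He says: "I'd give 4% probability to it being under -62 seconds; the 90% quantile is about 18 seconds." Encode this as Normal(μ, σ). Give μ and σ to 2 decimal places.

μ = -15.81, σ = 26.38

For Normal(μ,σ), the p-quantile is μ + z_p·σ. Here z_{0.04} = -1.751, z_{0.9} = 1.282.
So -62 = μ − 1.751σ and 18 = μ + 1.282σ.
Subtracting: σ = (18 − -62)/(1.282 − (-1.751)) = 26.38.
Then μ = -62 − (-1.751)·26.38 = -15.81.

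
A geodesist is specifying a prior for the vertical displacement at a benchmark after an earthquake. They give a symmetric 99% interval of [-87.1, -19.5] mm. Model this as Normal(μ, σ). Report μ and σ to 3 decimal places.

μ = -53.300, σ = 13.122

A symmetric 99% interval runs μ ± z·σ with z = 2.576.
Half-width = 33.8, so σ = 33.8/2.576 = 13.122.
μ is the interval midpoint, -53.300.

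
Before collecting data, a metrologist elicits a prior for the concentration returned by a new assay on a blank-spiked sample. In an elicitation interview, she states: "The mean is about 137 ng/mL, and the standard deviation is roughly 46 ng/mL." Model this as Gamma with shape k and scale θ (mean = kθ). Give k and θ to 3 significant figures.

For Gamma(k, scale θ): mean = kθ, variance = kθ², so CV = 1/√k.
CV = SD/mean = 46/137 = 0.3358, hence k = 1/CV² = 8.87.
Then θ = mean/k = 137/8.87 = 15.4.

k ≈ 8.87, θ ≈ 15.4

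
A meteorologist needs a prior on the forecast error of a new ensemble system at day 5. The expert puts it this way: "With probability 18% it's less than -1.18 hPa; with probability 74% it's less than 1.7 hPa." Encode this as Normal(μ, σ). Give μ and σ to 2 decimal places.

μ = 0.51, σ = 1.85

For Normal(μ,σ), the p-quantile is μ + z_p·σ. Here z_{0.18} = -0.9154, z_{0.74} = 0.6433.
So -1.18 = μ − 0.9154σ and 1.7 = μ + 0.6433σ.
Subtracting: σ = (1.7 − -1.18)/(0.6433 − (-0.9154)) = 1.85.
Then μ = -1.18 − (-0.9154)·1.85 = 0.51.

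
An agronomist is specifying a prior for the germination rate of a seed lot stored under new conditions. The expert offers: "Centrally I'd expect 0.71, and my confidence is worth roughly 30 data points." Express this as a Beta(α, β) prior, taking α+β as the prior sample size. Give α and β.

Under the effective-sample-size interpretation, Beta(α, β) has prior mean α/(α+β) and prior sample size α+β.
So α+β = 30 and α/(α+β) = 0.71, giving α = 0.71·30 = 21.3 and β = 30 − 21.3 = 8.7.

α = 21.3, β = 8.7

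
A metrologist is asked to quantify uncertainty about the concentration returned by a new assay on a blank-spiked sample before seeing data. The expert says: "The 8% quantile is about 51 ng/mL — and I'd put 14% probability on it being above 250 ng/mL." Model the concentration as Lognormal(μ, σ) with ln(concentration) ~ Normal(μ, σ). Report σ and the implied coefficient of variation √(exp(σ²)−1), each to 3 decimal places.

If T ~ Lognormal(μ,σ) then ln T ~ Normal(μ,σ), so the p-quantile of ln T is μ + z_p·σ.
ln(51) = 3.932 and ln(250) = 5.521; z_{0.08} = -1.405, z_{0.86} = 1.08.
σ = (5.521 − 3.932)/(1.08 − (-1.405)) = 0.640.
μ = 3.932 − (-1.405)·0.640 = 4.830.
CV = √(exp(σ²)−1) = √(exp(0.4091)−1) = 0.711.

σ ≈ 0.640, CV ≈ 0.711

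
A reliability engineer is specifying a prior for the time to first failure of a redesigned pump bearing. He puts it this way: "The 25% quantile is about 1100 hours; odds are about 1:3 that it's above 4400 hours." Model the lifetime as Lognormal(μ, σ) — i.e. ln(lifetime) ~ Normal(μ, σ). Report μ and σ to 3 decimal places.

μ ≈ 7.696, σ ≈ 1.028

If T ~ Lognormal(μ,σ) then ln T ~ Normal(μ,σ), so the p-quantile of ln T is μ + z_p·σ.
ln(1100) = 7.003 and ln(4400) = 8.389; z_{0.25} = -0.6745, z_{0.75} = 0.6745.
σ = (8.389 − 7.003)/(0.6745 − (-0.6745)) = 1.028.
μ = 7.003 − (-0.6745)·1.028 = 7.696.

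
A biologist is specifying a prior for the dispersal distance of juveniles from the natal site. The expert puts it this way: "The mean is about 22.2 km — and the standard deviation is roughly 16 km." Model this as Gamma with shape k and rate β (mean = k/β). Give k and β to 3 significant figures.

k ≈ 1.93, β ≈ 0.0867

For Gamma(k, rate β): mean = k/β, variance = k/β², so CV = 1/√k.
CV = SD/mean = 16/22.2 = 0.7207, hence k = 1/CV² = 1.93.
Then β = k/mean = 1.93/22.2 = 0.0867.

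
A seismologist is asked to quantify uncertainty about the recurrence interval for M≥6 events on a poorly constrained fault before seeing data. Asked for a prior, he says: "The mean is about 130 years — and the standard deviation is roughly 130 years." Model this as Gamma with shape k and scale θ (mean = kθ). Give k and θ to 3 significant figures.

k ≈ 1, θ ≈ 130

For Gamma(k, scale θ): mean = kθ, variance = kθ², so CV = 1/√k.
CV = SD/mean = 130/130 = 1, hence k = 1/CV² = 1.
Then θ = mean/k = 130/1 = 130.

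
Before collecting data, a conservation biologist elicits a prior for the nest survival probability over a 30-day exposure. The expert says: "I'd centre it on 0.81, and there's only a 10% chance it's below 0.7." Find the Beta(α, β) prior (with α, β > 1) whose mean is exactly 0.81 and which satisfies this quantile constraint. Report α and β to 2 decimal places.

With mean 0.81 fixed, write α = 0.81s, β = 0.19s where s = α+β.
Need P(θ < 0.7) = 0.1 under Beta(0.81s, 0.19s). Normal approximation: (q−m)/√(m(1−m)/s) ≈ z_{0.1} = -1.28, so s ≈ 0.81·0.19·(-1.28)²/(0.7−0.81)² = 20.9.
At s = 20.9: P(θ<0.7) ≈ 0.107. Adjusting to match 0.1 gives s ≈ 22.38.
So α = 0.81·22.38 ≈ 18.13, β = 0.19·22.38 ≈ 4.25.

α ≈ 18.13, β ≈ 4.25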